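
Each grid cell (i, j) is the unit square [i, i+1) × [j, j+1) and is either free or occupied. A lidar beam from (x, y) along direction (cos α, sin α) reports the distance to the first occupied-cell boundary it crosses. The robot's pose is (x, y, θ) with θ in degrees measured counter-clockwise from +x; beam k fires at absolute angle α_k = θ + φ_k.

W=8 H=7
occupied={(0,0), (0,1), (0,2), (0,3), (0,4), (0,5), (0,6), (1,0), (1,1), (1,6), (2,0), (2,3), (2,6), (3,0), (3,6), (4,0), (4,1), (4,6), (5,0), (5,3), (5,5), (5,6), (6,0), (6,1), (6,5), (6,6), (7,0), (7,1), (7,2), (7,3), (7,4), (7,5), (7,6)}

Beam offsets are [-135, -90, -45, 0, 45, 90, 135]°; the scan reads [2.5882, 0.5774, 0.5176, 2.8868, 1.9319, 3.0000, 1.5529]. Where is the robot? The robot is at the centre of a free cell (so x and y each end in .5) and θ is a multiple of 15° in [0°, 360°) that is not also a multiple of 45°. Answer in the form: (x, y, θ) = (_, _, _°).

Enumerate (i+0.5, j+0.5, θ) over the 23 free cells and 16 admissible headings. For each, cast all 7 beams and compare to the given ranges.
  (2.5, 4.5, 240°): beam 1 = 1.5529 ≠ 2.5882 ✗
  (2.5, 4.5, 195°): beam 1 = 1.7321 ≠ 2.5882 ✗
  (5.5, 1.5, 285°): beam 1 = 0.5774 ≠ 2.5882 ✗
  …
  (3.5, 3.5, 240°): r_1=2.5882, r_2=0.5774, r_3=0.5176, r_4=2.8868, r_5=1.9319, r_6=3.0000, r_7=1.5529 — all match ✓
Only this pose fits every beam.

(x, y, θ) = (3.5, 3.5, 240°)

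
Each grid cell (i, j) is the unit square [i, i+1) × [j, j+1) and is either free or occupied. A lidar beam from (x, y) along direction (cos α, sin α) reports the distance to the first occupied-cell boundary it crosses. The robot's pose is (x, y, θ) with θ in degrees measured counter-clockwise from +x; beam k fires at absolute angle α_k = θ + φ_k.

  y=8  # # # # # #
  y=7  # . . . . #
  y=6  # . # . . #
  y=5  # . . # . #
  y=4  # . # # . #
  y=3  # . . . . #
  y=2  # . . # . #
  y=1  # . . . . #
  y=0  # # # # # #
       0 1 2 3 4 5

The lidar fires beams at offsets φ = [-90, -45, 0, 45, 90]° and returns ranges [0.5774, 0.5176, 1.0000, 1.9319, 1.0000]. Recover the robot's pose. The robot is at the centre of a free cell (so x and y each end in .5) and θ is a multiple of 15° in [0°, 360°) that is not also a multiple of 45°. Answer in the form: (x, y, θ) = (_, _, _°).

Candidates: 23 free-cell centres × 16 headings = 368 poses. Raycast each; keep the one whose scan matches to 4 dp.
  (3.5, 6.5, 150°): beam 1 = 1.7321 ≠ 0.5774 ✗
  (4.5, 7.5, 345°): beam 1 = 1.9319 ≠ 0.5774 ✗
  (4.5, 5.5, 30°): beam 1 = 1.0000 ≠ 0.5774 ✗
  (4.5, 5.5, 255°): beam 1 = 0.5176 ≠ 0.5774 ✗
  (1.5, 7.5, 345°): beam 1 = 1.9319 ≠ 0.5774 ✗
  …
  (4.5, 3.5, 60°): r_1=0.5774, r_2=0.5176, r_3=1.0000, r_4=1.9319, r_5=1.0000 — all match ✓
Unique over the lattice → pose = (4.5, 3.5, 60°).

(x, y, θ) = (4.5, 3.5, 60°)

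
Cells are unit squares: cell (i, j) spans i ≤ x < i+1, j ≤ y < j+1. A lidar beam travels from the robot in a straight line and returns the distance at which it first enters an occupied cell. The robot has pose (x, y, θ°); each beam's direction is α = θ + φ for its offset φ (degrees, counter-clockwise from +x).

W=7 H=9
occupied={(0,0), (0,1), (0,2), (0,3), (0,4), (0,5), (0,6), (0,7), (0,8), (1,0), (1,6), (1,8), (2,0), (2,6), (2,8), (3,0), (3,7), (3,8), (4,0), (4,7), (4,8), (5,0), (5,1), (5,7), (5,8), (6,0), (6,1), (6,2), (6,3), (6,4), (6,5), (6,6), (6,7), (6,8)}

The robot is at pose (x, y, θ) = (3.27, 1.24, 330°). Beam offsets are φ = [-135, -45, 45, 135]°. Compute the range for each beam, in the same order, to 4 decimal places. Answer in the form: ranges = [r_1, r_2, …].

ranges = [0.9273, 0.2485, 1.7910, 4.9279]

beam 1: φ=-135°, α=195°
  direction (-0.9659, -0.2588); cell (3,1); t to first gridline: x 0.2795, y 0.9273 (then +1.0353 / +3.8637)
    (2,1) via x @ 0.2795
    (2,0) via y @ 0.9273  # hit
  → r_1 = 0.9273
beam 2: φ=-45°, α=285°
  direction (0.2588, -0.9659); cell (3,1); t to first gridline: x 2.8205, y 0.2485 (then +3.8637 / +1.0353)
    (3,0) via y @ 0.2485  # hit
  → r_2 = 0.2485
beam 3: φ=45°, α=15°
  direction (0.9659, 0.2588); cell (3,1); t to first gridline: x 0.7558, y 2.9364 (then +1.0353 / +3.8637)
    (4,1) via x @ 0.7558
    (5,1) via x @ 1.7910  # hit
  → r_3 = 1.7910
beam 4: φ=135°, α=105°
  direction (-0.2588, 0.9659); cell (3,1); t to first gridline: x 1.0432, y 0.7868 (then +3.8637 / +1.0353)
    (3,2) via y @ 0.7868
    (2,2) via x @ 1.0432
    (2,3) via y @ 1.8221
    (2,4) via y @ 2.8574
    (2,5) via y @ 3.8926
    (1,5) via x @ 4.9069
    (1,6) via y @ 4.9279  # hit
  → r_4 = 4.9279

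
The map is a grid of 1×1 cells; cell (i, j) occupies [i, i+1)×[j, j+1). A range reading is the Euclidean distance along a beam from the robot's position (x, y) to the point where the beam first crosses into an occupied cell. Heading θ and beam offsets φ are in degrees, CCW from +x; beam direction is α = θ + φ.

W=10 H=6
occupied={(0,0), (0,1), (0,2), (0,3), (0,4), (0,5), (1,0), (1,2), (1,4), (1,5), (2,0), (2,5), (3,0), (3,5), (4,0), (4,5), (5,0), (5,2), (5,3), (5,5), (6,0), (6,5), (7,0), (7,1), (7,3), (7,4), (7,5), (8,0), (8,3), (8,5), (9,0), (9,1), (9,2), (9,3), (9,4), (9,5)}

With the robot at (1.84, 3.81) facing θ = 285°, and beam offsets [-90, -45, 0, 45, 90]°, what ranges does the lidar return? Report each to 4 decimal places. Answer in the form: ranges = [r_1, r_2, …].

ranges = [0.8696, 0.9353, 2.9091, 5.6200, 4.5978]

beam 1: φ=-90°, α=195°
  cosα=-0.9659 sinα=-0.2588 | (1,3) | tMaxX 0.8696 tMaxY 3.1296 | tΔX 1.0353 tΔY 3.8637
    t=0.8696 [x] (0,3) — stop
  → r_1 = 0.8696
beam 2: φ=-45°, α=240°
  cosα=-0.5000 sinα=-0.8660 | (1,3) | tMaxX 1.6800 tMaxY 0.9353 | tΔX 2.0000 tΔY 1.1547
    t=0.9353 [y] (1,2) — stop
  → r_2 = 0.9353
beam 3: φ=0°, α=285°
  cosα=0.2588 sinα=-0.9659 | (1,3) | tMaxX 0.6182 tMaxY 0.8386 | tΔX 3.8637 tΔY 1.0353
    t=0.6182 [x] (2,3)
    t=0.8386 [y] (2,2)
    t=1.8738 [y] (2,1)
    t=2.9091 [y] (2,0) — stop
  → r_3 = 2.9091
beam 4: φ=45°, α=330°
  cosα=0.8660 sinα=-0.5000 | (1,3) | tMaxX 0.1848 tMaxY 1.6200 | tΔX 1.1547 tΔY 2.0000
    t=0.1848 [x] (2,3)
    t=1.3395 [x] (3,3)
    t=1.6200 [y] (3,2)
    t=2.4942 [x] (4,2)
    t=3.6200 [y] (4,1)
    t=3.6489 [x] (5,1)
    t=4.8036 [x] (6,1)
    t=5.6200 [y] (6,0) — stop
  → r_4 = 5.6200
beam 5: φ=90°, α=15°
  cosα=0.9659 sinα=0.2588 | (1,3) | tMaxX 0.1656 tMaxY 0.7341 | tΔX 1.0353 tΔY 3.8637
    t=0.1656 [x] (2,3)
    t=0.7341 [y] (2,4)
    t=1.2009 [x] (3,4)
    t=2.2362 [x] (4,4)
    t=3.2715 [x] (5,4)
    t=4.3067 [x] (6,4)
    t=4.5978 [y] (6,5) — stop
  → r_5 = 4.5978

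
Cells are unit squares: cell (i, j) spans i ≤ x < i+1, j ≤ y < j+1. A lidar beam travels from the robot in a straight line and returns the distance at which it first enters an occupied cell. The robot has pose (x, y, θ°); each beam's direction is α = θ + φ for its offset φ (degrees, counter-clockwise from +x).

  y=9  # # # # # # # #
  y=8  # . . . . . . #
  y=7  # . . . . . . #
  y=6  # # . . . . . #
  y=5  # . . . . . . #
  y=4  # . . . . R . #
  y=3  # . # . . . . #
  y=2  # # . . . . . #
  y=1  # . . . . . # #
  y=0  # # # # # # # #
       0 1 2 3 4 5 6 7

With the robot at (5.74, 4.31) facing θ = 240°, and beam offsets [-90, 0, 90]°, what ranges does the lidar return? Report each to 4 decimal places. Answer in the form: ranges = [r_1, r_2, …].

beam 1: φ=-90°, α=150°
  dir = (cos 150°, sin 150°) = (-0.8660, 0.5000); from cell (5,4)
  next x-line at t=0.8545, next y-line at t=1.3800; Δt_x=1.1547, Δt_y=2.0000
    x: enter (4,4) at t=0.8545
    y: enter (4,5) at t=1.3800
    x: enter (3,5) at t=2.0092
    x: enter (2,5) at t=3.1639
    y: enter (2,6) at t=3.3800
    x: enter (1,6) at t=4.3186 ← occupied
  → r_1 = 4.3186
beam 2: φ=0°, α=240°
  dir = (cos 240°, sin 240°) = (-0.5000, -0.8660); from cell (5,4)
  next x-line at t=1.4800, next y-line at t=0.3580; Δt_x=2.0000, Δt_y=1.1547
    y: enter (5,3) at t=0.3580
    x: enter (4,3) at t=1.4800
    y: enter (4,2) at t=1.5127
    y: enter (4,1) at t=2.6674
    x: enter (3,1) at t=3.4800
    y: enter (3,0) at t=3.8221 ← occupied
  → r_2 = 3.8221
beam 3: φ=90°, α=330°
  dir = (cos 330°, sin 330°) = (0.8660, -0.5000); from cell (5,4)
  next x-line at t=0.3002, next y-line at t=0.6200; Δt_x=1.1547, Δt_y=2.0000
    x: enter (6,4) at t=0.3002
    y: enter (6,3) at t=0.6200
    x: enter (7,3) at t=1.4549 ← occupied
  → r_3 = 1.4549

ranges = [4.3186, 3.8221, 1.4549]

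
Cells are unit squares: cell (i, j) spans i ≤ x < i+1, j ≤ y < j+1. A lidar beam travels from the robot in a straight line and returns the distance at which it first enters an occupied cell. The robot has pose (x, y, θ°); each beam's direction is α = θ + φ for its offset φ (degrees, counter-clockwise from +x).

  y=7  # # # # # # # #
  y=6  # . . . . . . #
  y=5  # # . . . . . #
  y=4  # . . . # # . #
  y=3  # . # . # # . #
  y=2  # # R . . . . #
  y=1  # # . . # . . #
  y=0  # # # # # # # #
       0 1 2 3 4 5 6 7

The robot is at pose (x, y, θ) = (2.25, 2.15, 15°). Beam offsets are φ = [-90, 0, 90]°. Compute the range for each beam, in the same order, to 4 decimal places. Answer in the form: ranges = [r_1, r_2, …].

beam 1: φ=-90°, α=285°
  d=(0.2588,-0.9659)  start (2,2)  tX=2.8978 tY=0.1553  stride 1/|dx|=3.8637 1/|dy|=1.0353
    cross y-line → (2,1), t=0.1553
    cross y-line → (2,0), t=1.1906 (wall)
  → r_1 = 1.1906
beam 2: φ=0°, α=15°
  d=(0.9659,0.2588)  start (2,2)  tX=0.7765 tY=3.2841  stride 1/|dx|=1.0353 1/|dy|=3.8637
    cross x-line → (3,2), t=0.7765
    cross x-line → (4,2), t=1.8117
    cross x-line → (5,2), t=2.8470
    cross y-line → (5,3), t=3.2841 (wall)
  → r_2 = 3.2841
beam 3: φ=90°, α=105°
  d=(-0.2588,0.9659)  start (2,2)  tX=0.9659 tY=0.8800  stride 1/|dx|=3.8637 1/|dy|=1.0353
    cross y-line → (2,3), t=0.8800 (wall)
  → r_3 = 0.8800

ranges = [1.1906, 3.2841, 0.8800]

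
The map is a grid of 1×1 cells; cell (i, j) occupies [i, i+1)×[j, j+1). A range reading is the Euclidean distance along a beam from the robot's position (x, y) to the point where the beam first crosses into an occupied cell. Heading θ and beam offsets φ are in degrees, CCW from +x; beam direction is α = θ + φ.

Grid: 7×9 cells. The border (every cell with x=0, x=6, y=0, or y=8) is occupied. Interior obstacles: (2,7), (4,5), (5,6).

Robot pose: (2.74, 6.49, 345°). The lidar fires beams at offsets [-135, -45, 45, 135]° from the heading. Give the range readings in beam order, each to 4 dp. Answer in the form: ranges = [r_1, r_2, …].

ranges = [2.0092, 6.3393, 3.0200, 0.5889]

beam 1: φ=-135°, α=210°
  dir = (cos 210°, sin 210°) = (-0.8660, -0.5000); from cell (2,6)
  next x-line at t=0.8545, next y-line at t=0.9800; Δt_x=1.1547, Δt_y=2.0000
    x: enter (1,6) at t=0.8545
    y: enter (1,5) at t=0.9800
    x: enter (0,5) at t=2.0092 ← occupied
  → r_1 = 2.0092
beam 2: φ=-45°, α=300°
  dir = (cos 300°, sin 300°) = (0.5000, -0.8660); from cell (2,6)
  next x-line at t=0.5200, next y-line at t=0.5658; Δt_x=2.0000, Δt_y=1.1547
    x: enter (3,6) at t=0.5200
    y: enter (3,5) at t=0.5658
    y: enter (3,4) at t=1.7205
    x: enter (4,4) at t=2.5200
    y: enter (4,3) at t=2.8752
    y: enter (4,2) at t=4.0299
    x: enter (5,2) at t=4.5200
    y: enter (5,1) at t=5.1846
    y: enter (5,0) at t=6.3393 ← occupied
  → r_2 = 6.3393
beam 3: φ=45°, α=30°
  dir = (cos 30°, sin 30°) = (0.8660, 0.5000); from cell (2,6)
  next x-line at t=0.3002, next y-line at t=1.0200; Δt_x=1.1547, Δt_y=2.0000
    x: enter (3,6) at t=0.3002
    y: enter (3,7) at t=1.0200
    x: enter (4,7) at t=1.4549
    x: enter (5,7) at t=2.6096
    y: enter (5,8) at t=3.0200 ← occupied
  → r_3 = 3.0200
beam 4: φ=135°, α=120°
  dir = (cos 120°, sin 120°) = (-0.5000, 0.8660); from cell (2,6)
  next x-line at t=1.4800, next y-line at t=0.5889; Δt_x=2.0000, Δt_y=1.1547
    y: enter (2,7) at t=0.5889 ← occupied
  → r_4 = 0.5889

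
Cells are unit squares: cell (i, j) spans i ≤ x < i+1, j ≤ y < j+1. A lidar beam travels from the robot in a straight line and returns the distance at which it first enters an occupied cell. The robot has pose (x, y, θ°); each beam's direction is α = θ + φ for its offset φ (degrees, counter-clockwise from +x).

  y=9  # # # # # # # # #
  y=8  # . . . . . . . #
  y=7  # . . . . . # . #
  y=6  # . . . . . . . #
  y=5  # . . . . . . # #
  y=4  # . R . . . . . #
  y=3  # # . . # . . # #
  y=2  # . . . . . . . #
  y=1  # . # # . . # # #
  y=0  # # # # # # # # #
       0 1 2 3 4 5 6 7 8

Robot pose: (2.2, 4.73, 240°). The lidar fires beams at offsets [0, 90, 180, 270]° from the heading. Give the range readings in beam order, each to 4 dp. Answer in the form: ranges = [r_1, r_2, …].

beam 1: φ=0°, α=240°
  direction (-0.5000, -0.8660); cell (2,4); t to first gridline: x 0.4000, y 0.8429 (then +2.0000 / +1.1547)
    (1,4) via x @ 0.4000
    (1,3) via y @ 0.8429  # hit
  → r_1 = 0.8429
beam 2: φ=90°, α=330°
  direction (0.8660, -0.5000); cell (2,4); t to first gridline: x 0.9238, y 1.4600 (then +1.1547 / +2.0000)
    (3,4) via x @ 0.9238
    (3,3) via y @ 1.4600
    (4,3) via x @ 2.0785  # hit
  → r_2 = 2.0785
beam 3: φ=180°, α=60°
  direction (0.5000, 0.8660); cell (2,4); t to first gridline: x 1.6000, y 0.3118 (then +2.0000 / +1.1547)
    (2,5) via y @ 0.3118
    (2,6) via y @ 1.4665
    (3,6) via x @ 1.6000
    (3,7) via y @ 2.6212
    (4,7) via x @ 3.6000
    (4,8) via y @ 3.7759
    (4,9) via y @ 4.9306  # hit
  → r_3 = 4.9306
beam 4: φ=270°, α=150°
  direction (-0.8660, 0.5000); cell (2,4); t to first gridline: x 0.2309, y 0.5400 (then +1.1547 / +2.0000)
    (1,4) via x @ 0.2309
    (1,5) via y @ 0.5400
    (0,5) via x @ 1.3856  # hit
  → r_4 = 1.3856

ranges = [0.8429, 2.0785, 4.9306, 1.3856]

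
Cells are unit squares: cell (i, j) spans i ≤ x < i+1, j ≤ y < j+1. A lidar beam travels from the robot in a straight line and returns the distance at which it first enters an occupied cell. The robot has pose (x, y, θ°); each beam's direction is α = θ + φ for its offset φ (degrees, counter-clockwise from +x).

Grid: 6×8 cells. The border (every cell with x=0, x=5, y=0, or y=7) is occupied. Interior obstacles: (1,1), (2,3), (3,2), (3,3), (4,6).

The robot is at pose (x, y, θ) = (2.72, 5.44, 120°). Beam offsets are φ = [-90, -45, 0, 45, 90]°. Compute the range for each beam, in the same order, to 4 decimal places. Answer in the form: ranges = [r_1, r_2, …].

ranges = [1.4780, 1.6150, 1.8013, 1.7807, 1.9861]

beam 1: φ=-90°, α=30°
  d=(0.8660,0.5000)  start (2,5)  tX=0.3233 tY=1.1200  stride 1/|dx|=1.1547 1/|dy|=2.0000
    cross x-line → (3,5), t=0.3233
    cross y-line → (3,6), t=1.1200
    cross x-line → (4,6), t=1.4780 (wall)
  → r_1 = 1.4780
beam 2: φ=-45°, α=75°
  d=(0.2588,0.9659)  start (2,5)  tX=1.0818 tY=0.5798  stride 1/|dx|=3.8637 1/|dy|=1.0353
    cross y-line → (2,6), t=0.5798
    cross x-line → (3,6), t=1.0818
    cross y-line → (3,7), t=1.6150 (wall)
  → r_2 = 1.6150
beam 3: φ=0°, α=120°
  d=(-0.5000,0.8660)  start (2,5)  tX=1.4400 tY=0.6466  stride 1/|dx|=2.0000 1/|dy|=1.1547
    cross y-line → (2,6), t=0.6466
    cross x-line → (1,6), t=1.4400
    cross y-line → (1,7), t=1.8013 (wall)
  → r_3 = 1.8013
beam 4: φ=45°, α=165°
  d=(-0.9659,0.2588)  start (2,5)  tX=0.7454 tY=2.1637  stride 1/|dx|=1.0353 1/|dy|=3.8637
    cross x-line → (1,5), t=0.7454
    cross x-line → (0,5), t=1.7807 (wall)
  → r_4 = 1.7807
beam 5: φ=90°, α=210°
  d=(-0.8660,-0.5000)  start (2,5)  tX=0.8314 tY=0.8800  stride 1/|dx|=1.1547 1/|dy|=2.0000
    cross x-line → (1,5), t=0.8314
    cross y-line → (1,4), t=0.8800
    cross x-line → (0,4), t=1.9861 (wall)
  → r_5 = 1.9861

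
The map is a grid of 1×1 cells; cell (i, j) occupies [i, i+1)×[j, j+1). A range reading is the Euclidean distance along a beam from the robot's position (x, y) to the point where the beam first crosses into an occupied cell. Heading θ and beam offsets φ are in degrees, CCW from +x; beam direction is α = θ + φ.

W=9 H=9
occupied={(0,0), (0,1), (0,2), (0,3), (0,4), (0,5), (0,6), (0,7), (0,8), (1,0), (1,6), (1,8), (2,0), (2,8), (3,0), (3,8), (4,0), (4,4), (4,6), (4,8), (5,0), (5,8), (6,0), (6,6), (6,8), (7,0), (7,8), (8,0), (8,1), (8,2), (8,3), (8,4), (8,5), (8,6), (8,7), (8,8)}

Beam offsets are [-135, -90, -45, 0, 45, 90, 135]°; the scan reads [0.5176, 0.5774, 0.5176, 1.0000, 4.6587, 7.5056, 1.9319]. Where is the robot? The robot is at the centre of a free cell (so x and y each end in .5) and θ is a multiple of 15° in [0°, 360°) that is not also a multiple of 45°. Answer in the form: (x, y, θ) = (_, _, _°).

The pose lattice has 45·16 = 720 candidates. Test each by forward raycasting.
  (4.5, 5.5, 15°): beam 1 = 0.5774 ≠ 0.5176 ✗
  (2.5, 6.5, 30°): beam 1 = 5.6940 ≠ 0.5176 ✗
  (4.5, 7.5, 240°): beam 2 = 1.0000 ≠ 0.5774 ✗
  (4.5, 1.5, 345°): beam 1 = 1.0000 ≠ 0.5176 ✗
  (1.5, 1.5, 210°): beam 1 = 6.7293 ≠ 0.5176 ✗
  …
  (7.5, 1.5, 60°): r_1=0.5176, r_2=0.5774, r_3=0.5176, r_4=1.0000, r_5=4.6587, r_6=7.5056, r_7=1.9319 — all match ✓
No second candidate reproduces the full scan.

(x, y, θ) = (7.5, 1.5, 60°)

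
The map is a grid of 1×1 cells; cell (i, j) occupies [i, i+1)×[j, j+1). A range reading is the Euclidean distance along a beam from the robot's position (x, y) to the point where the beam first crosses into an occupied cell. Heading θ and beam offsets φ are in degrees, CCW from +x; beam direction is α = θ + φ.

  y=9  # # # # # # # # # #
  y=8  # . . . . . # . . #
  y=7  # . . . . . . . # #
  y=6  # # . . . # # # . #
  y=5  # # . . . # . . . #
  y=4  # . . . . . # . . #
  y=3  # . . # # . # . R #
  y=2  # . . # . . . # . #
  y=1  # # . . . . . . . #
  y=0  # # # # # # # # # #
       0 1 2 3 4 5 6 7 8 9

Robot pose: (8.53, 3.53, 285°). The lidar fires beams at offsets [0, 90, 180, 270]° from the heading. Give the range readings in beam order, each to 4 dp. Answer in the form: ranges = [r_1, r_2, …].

ranges = [1.8159, 0.4866, 2.5571, 1.5840]

beam 1: φ=0°, α=285°
  d=(0.2588,-0.9659)  start (8,3)  tX=1.8159 tY=0.5487  stride 1/|dx|=3.8637 1/|dy|=1.0353
    cross y-line → (8,2), t=0.5487
    cross y-line → (8,1), t=1.5840
    cross x-line → (9,1), t=1.8159 (wall)
  → r_1 = 1.8159
beam 2: φ=90°, α=15°
  d=(0.9659,0.2588)  start (8,3)  tX=0.4866 tY=1.8159  stride 1/|dx|=1.0353 1/|dy|=3.8637
    cross x-line → (9,3), t=0.4866 (wall)
  → r_2 = 0.4866
beam 3: φ=180°, α=105°
  d=(-0.2588,0.9659)  start (8,3)  tX=2.0478 tY=0.4866  stride 1/|dx|=3.8637 1/|dy|=1.0353
    cross y-line → (8,4), t=0.4866
    cross y-line → (8,5), t=1.5219
    cross x-line → (7,5), t=2.0478
    cross y-line → (7,6), t=2.5571 (wall)
  → r_3 = 2.5571
beam 4: φ=270°, α=195°
  d=(-0.9659,-0.2588)  start (8,3)  tX=0.5487 tY=2.0478  stride 1/|dx|=1.0353 1/|dy|=3.8637
    cross x-line → (7,3), t=0.5487
    cross x-line → (6,3), t=1.5840 (wall)
  → r_4 = 1.5840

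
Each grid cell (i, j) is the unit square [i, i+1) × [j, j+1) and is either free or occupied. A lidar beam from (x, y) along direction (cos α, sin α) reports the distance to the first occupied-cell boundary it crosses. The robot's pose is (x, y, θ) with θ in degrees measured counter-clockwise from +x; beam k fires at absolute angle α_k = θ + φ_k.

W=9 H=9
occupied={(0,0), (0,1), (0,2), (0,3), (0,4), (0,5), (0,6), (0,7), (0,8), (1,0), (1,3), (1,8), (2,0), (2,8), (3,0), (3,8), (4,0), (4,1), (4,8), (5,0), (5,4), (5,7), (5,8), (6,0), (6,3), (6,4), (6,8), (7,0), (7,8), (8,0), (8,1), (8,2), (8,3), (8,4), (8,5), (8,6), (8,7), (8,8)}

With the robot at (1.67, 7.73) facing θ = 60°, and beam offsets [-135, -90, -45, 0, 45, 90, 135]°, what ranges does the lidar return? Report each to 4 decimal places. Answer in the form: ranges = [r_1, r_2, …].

beam 1: φ=-135°, α=285°
  d=(0.2588,-0.9659)  start (1,7)  tX=1.2750 tY=0.7558  stride 1/|dx|=3.8637 1/|dy|=1.0353
    cross y-line → (1,6), t=0.7558
    cross x-line → (2,6), t=1.2750
    cross y-line → (2,5), t=1.7910
    cross y-line → (2,4), t=2.8263
    cross y-line → (2,3), t=3.8616
    cross y-line → (2,2), t=4.8969
    cross x-line → (3,2), t=5.1387
    cross y-line → (3,1), t=5.9321
    cross y-line → (3,0), t=6.9674 (wall)
  → r_1 = 6.9674
beam 2: φ=-90°, α=330°
  d=(0.8660,-0.5000)  start (1,7)  tX=0.3811 tY=1.4600  stride 1/|dx|=1.1547 1/|dy|=2.0000
    cross x-line → (2,7), t=0.3811
    cross y-line → (2,6), t=1.4600
    cross x-line → (3,6), t=1.5358
    cross x-line → (4,6), t=2.6905
    cross y-line → (4,5), t=3.4600
    cross x-line → (5,5), t=3.8452
    cross x-line → (6,5), t=4.9999
    cross y-line → (6,4), t=5.4600 (wall)
  → r_2 = 5.4600
beam 3: φ=-45°, α=15°
  d=(0.9659,0.2588)  start (1,7)  tX=0.3416 tY=1.0432  stride 1/|dx|=1.0353 1/|dy|=3.8637
    cross x-line → (2,7), t=0.3416
    cross y-line → (2,8), t=1.0432 (wall)
  → r_3 = 1.0432
beam 4: φ=0°, α=60°
  d=(0.5000,0.8660)  start (1,7)  tX=0.6600 tY=0.3118  stride 1/|dx|=2.0000 1/|dy|=1.1547
    cross y-line → (1,8), t=0.3118 (wall)
  → r_4 = 0.3118
beam 5: φ=45°, α=105°
  d=(-0.2588,0.9659)  start (1,7)  tX=2.5887 tY=0.2795  stride 1/|dx|=3.8637 1/|dy|=1.0353
    cross y-line → (1,8), t=0.2795 (wall)
  → r_5 = 0.2795
beam 6: φ=90°, α=150°
  d=(-0.8660,0.5000)  start (1,7)  tX=0.7736 tY=0.5400  stride 1/|dx|=1.1547 1/|dy|=2.0000
    cross y-line → (1,8), t=0.5400 (wall)
  → r_6 = 0.5400
beam 7: φ=135°, α=195°
  d=(-0.9659,-0.2588)  start (1,7)  tX=0.6936 tY=2.8205  stride 1/|dx|=1.0353 1/|dy|=3.8637
    cross x-line → (0,7), t=0.6936 (wall)
  → r_7 = 0.6936

ranges = [6.9674, 5.4600, 1.0432, 0.3118, 0.2795, 0.5400, 0.6936]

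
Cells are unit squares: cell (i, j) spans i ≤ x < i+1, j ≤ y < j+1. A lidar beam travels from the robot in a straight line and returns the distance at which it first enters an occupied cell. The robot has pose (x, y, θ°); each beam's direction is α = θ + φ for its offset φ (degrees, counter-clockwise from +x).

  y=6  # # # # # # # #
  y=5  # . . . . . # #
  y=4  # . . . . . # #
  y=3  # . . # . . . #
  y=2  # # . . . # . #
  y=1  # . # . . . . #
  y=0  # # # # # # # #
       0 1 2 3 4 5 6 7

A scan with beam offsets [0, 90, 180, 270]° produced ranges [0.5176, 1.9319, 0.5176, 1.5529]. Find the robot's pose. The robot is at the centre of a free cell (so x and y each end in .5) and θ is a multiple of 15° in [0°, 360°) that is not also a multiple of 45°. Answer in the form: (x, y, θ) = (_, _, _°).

Enumerate (i+0.5, j+0.5, θ) over the 24 free cells and 16 admissible headings. For each, cast all 4 beams and compare to the given ranges.
  (1.5, 3.5, 165°): beam 2 = 0.5176 ≠ 1.9319 ✗
  (5.5, 1.5, 255°): beam 2 = 1.5529 ≠ 1.9319 ✗
  (6.5, 1.5, 75°): beam 1 = 1.9319 ≠ 0.5176 ✗
  (1.5, 5.5, 30°): beam 1 = 1.0000 ≠ 0.5176 ✗
  (1.5, 3.5, 195°): beam 2 = 0.5176 ≠ 1.9319 ✗
  …
  (5.5, 1.5, 105°): r_1=0.5176, r_2=1.9319, r_3=0.5176, r_4=1.5529 — all match ✓
Unique over the lattice → pose = (5.5, 1.5, 105°).

(x, y, θ) = (5.5, 1.5, 105°)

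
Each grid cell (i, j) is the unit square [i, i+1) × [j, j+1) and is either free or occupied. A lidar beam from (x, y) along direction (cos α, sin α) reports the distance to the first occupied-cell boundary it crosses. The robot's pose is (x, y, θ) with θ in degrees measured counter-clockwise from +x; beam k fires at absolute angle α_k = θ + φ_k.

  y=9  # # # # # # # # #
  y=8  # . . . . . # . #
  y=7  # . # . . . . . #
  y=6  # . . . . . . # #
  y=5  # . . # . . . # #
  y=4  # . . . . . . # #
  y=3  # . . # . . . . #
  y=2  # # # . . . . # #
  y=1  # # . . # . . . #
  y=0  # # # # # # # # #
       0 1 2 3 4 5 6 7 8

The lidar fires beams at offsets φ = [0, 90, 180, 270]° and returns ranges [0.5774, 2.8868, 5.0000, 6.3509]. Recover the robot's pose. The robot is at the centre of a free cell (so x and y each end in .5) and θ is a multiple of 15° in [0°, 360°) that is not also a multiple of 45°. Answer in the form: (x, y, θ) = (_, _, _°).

Enumerate (i+0.5, j+0.5, θ) over the 44 free cells and 16 admissible headings. For each, cast all 4 beams and compare to the given ranges.
  (3.5, 8.5, 195°): beam 1 = 2.5882 ≠ 0.5774 ✗
  (3.5, 4.5, 30°): beam 1 = 4.0415 ≠ 0.5774 ✗
  (5.5, 5.5, 255°): beam 1 = 3.6235 ≠ 0.5774 ✗
  …
  (6.5, 6.5, 330°): r_1=0.5774, r_2=2.8868, r_3=5.0000, r_4=6.3509 — all match ✓
Unique over the lattice → pose = (6.5, 6.5, 330°).

(x, y, θ) = (6.5, 6.5, 330°)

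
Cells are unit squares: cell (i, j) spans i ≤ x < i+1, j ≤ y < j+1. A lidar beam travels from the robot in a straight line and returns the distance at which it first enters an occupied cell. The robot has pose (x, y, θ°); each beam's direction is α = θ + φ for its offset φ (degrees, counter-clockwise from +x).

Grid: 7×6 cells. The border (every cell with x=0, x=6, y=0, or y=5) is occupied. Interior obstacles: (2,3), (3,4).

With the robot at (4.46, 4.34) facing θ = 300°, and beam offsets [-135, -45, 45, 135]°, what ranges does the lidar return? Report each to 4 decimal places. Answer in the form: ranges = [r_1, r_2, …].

beam 1: φ=-135°, α=165°
  d=(-0.9659,0.2588)  start (4,4)  tX=0.4762 tY=2.5500  stride 1/|dx|=1.0353 1/|dy|=3.8637
    cross x-line → (3,4), t=0.4762 (wall)
  → r_1 = 0.4762
beam 2: φ=-45°, α=255°
  d=(-0.2588,-0.9659)  start (4,4)  tX=1.7773 tY=0.3520  stride 1/|dx|=3.8637 1/|dy|=1.0353
    cross y-line → (4,3), t=0.3520
    cross y-line → (4,2), t=1.3873
    cross x-line → (3,2), t=1.7773
    cross y-line → (3,1), t=2.4225
    cross y-line → (3,0), t=3.4578 (wall)
  → r_2 = 3.4578
beam 3: φ=45°, α=345°
  d=(0.9659,-0.2588)  start (4,4)  tX=0.5590 tY=1.3137  stride 1/|dx|=1.0353 1/|dy|=3.8637
    cross x-line → (5,4), t=0.5590
    cross y-line → (5,3), t=1.3137
    cross x-line → (6,3), t=1.5943 (wall)
  → r_3 = 1.5943
beam 4: φ=135°, α=75°
  d=(0.2588,0.9659)  start (4,4)  tX=2.0864 tY=0.6833  stride 1/|dx|=3.8637 1/|dy|=1.0353
    cross y-line → (4,5), t=0.6833 (wall)
  → r_4 = 0.6833

ranges = [0.4762, 3.4578, 1.5943, 0.6833]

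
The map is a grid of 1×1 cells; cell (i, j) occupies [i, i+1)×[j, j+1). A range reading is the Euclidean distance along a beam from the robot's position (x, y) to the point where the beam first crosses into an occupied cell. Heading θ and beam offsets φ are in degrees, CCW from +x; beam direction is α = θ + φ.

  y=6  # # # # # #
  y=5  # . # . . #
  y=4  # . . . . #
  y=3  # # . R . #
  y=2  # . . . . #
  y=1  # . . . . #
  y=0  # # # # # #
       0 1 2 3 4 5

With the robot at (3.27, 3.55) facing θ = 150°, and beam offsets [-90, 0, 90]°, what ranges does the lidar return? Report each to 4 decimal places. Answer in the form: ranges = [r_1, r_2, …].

ranges = [2.8290, 2.6212, 2.9445]

beam 1: φ=-90°, α=60°
  direction (0.5000, 0.8660); cell (3,3); t to first gridline: x 1.4600, y 0.5196 (then +2.0000 / +1.1547)
    (3,4) via y @ 0.5196
    (4,4) via x @ 1.4600
    (4,5) via y @ 1.6743
    (4,6) via y @ 2.8290  # hit
  → r_1 = 2.8290
beam 2: φ=0°, α=150°
  direction (-0.8660, 0.5000); cell (3,3); t to first gridline: x 0.3118, y 0.9000 (then +1.1547 / +2.0000)
    (2,3) via x @ 0.3118
    (2,4) via y @ 0.9000
    (1,4) via x @ 1.4665
    (0,4) via x @ 2.6212  # hit
  → r_2 = 2.6212
beam 3: φ=90°, α=240°
  direction (-0.5000, -0.8660); cell (3,3); t to first gridline: x 0.5400, y 0.6351 (then +2.0000 / +1.1547)
    (2,3) via x @ 0.5400
    (2,2) via y @ 0.6351
    (2,1) via y @ 1.7898
    (1,1) via x @ 2.5400
    (1,0) via y @ 2.9445  # hit
  → r_3 = 2.9445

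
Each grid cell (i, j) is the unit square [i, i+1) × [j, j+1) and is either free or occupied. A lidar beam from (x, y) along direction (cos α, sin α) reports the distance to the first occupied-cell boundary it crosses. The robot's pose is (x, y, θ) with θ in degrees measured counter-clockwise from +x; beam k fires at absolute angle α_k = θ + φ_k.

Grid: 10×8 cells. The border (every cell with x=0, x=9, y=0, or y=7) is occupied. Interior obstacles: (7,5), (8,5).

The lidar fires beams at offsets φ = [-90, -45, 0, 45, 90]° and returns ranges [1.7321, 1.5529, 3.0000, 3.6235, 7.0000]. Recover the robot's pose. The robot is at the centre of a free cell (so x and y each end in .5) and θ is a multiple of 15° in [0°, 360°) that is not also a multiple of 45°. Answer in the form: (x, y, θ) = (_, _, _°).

The pose lattice has 46·16 = 736 candidates. Test each by forward raycasting.
  (2.5, 6.5, 75°): beam 1 = 4.6587 ≠ 1.7321 ✗
  (1.5, 1.5, 150°): beam 1 = 6.3509 ≠ 1.7321 ✗
  (3.5, 6.5, 105°): beam 1 = 1.9319 ≠ 1.7321 ✗
  (8.5, 6.5, 300°): beam 1 = 1.0000 ≠ 1.7321 ✗
  …
  (2.5, 4.5, 240°): r_1=1.7321, r_2=1.5529, r_3=3.0000, r_4=3.6235, r_5=7.0000 — all match ✓
No second candidate reproduces the full scan.

(x, y, θ) = (2.5, 4.5, 240°)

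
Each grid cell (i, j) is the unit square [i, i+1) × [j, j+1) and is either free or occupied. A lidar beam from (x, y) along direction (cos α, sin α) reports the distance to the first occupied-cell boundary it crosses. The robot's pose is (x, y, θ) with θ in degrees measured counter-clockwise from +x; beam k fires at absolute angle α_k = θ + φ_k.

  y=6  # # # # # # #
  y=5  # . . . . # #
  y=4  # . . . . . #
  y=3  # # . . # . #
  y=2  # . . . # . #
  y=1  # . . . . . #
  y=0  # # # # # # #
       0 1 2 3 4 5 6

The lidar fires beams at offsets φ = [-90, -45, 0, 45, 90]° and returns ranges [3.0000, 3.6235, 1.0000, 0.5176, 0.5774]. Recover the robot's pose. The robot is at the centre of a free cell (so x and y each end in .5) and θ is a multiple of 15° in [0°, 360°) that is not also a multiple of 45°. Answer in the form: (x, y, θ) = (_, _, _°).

Candidates: 21 free-cell centres × 16 headings = 336 poses. Raycast each; keep the one whose scan matches to 4 dp.
  (1.5, 2.5, 240°): beam 1 = 0.5774 ≠ 3.0000 ✗
  (3.5, 3.5, 330°): beam 1 = 2.8868 ≠ 3.0000 ✗
  (1.5, 4.5, 345°): beam 1 = 0.5176 ≠ 3.0000 ✗
  …
  (2.5, 5.5, 30°): r_1=3.0000, r_2=3.6235, r_3=1.0000, r_4=0.5176, r_5=0.5774 — all match ✓
No second candidate reproduces the full scan.

(x, y, θ) = (2.5, 5.5, 30°)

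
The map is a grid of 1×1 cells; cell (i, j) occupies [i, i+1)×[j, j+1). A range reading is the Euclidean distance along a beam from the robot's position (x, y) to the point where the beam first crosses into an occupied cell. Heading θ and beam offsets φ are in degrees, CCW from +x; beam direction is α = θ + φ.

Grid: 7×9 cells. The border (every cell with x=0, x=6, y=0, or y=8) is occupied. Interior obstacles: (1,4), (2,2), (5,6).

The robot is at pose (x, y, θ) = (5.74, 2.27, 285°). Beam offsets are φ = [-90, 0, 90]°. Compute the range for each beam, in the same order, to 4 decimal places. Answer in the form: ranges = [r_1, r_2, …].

ranges = [4.9069, 1.0046, 0.2692]

beam 1: φ=-90°, α=195°
  d=(-0.9659,-0.2588)  start (5,2)  tX=0.7661 tY=1.0432  stride 1/|dx|=1.0353 1/|dy|=3.8637
    cross x-line → (4,2), t=0.7661
    cross y-line → (4,1), t=1.0432
    cross x-line → (3,1), t=1.8014
    cross x-line → (2,1), t=2.8367
    cross x-line → (1,1), t=3.8719
    cross y-line → (1,0), t=4.9069 (wall)
  → r_1 = 4.9069
beam 2: φ=0°, α=285°
  d=(0.2588,-0.9659)  start (5,2)  tX=1.0046 tY=0.2795  stride 1/|dx|=3.8637 1/|dy|=1.0353
    cross y-line → (5,1), t=0.2795
    cross x-line → (6,1), t=1.0046 (wall)
  → r_2 = 1.0046
beam 3: φ=90°, α=15°
  d=(0.9659,0.2588)  start (5,2)  tX=0.2692 tY=2.8205  stride 1/|dx|=1.0353 1/|dy|=3.8637
    cross x-line → (6,2), t=0.2692 (wall)
  → r_3 = 0.2692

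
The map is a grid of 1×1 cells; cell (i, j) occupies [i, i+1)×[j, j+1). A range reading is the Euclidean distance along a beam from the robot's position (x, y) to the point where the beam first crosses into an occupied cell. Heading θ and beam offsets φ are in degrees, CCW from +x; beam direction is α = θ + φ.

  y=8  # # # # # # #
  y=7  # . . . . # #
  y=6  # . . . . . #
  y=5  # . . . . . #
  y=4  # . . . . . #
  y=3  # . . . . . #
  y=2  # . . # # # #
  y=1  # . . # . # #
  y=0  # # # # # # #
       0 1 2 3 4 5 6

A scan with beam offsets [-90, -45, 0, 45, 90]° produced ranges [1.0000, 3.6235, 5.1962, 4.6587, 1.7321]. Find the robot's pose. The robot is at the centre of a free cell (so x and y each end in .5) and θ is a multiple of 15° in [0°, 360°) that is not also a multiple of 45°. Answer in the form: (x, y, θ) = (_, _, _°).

Enumerate (i+0.5, j+0.5, θ) over the 29 free cells and 16 admissible headings. For each, cast all 5 beams and compare to the given ranges.
  (2.5, 5.5, 210°): beam 1 = 2.8868 ≠ 1.0000 ✗
  (5.5, 4.5, 195°): beam 1 = 3.6235 ≠ 1.0000 ✗
  (1.5, 1.5, 120°): beam 1 = 1.7321 ≠ 1.0000 ✗
  (1.5, 4.5, 195°): beam 1 = 1.9319 ≠ 1.0000 ✗
  …
  (5.5, 4.5, 150°): r_1=1.0000, r_2=3.6235, r_3=5.1962, r_4=4.6587, r_5=1.7321 — all match ✓
No second candidate reproduces the full scan.

(x, y, θ) = (5.5, 4.5, 150°)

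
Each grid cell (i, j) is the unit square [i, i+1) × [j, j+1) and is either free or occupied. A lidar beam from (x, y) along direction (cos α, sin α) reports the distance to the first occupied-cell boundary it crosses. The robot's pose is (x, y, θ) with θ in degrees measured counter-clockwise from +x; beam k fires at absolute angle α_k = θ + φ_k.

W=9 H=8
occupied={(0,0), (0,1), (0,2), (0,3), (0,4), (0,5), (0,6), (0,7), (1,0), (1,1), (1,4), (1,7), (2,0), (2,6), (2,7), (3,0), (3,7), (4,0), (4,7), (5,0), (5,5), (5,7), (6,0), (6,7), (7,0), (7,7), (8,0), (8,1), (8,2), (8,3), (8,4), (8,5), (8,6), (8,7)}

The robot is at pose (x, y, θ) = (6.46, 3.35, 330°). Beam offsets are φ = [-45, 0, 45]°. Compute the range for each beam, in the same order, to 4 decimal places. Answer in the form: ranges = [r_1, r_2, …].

ranges = [2.4329, 1.7782, 1.5943]

beam 1: φ=-45°, α=285°
  cosα=0.2588 sinα=-0.9659 | (6,3) | tMaxX 2.0864 tMaxY 0.3623 | tΔX 3.8637 tΔY 1.0353
    t=0.3623 [y] (6,2)
    t=1.3976 [y] (6,1)
    t=2.0864 [x] (7,1)
    t=2.4329 [y] (7,0) — stop
  → r_1 = 2.4329
beam 2: φ=0°, α=330°
  cosα=0.8660 sinα=-0.5000 | (6,3) | tMaxX 0.6235 tMaxY 0.7000 | tΔX 1.1547 tΔY 2.0000
    t=0.6235 [x] (7,3)
    t=0.7000 [y] (7,2)
    t=1.7782 [x] (8,2) — stop
  → r_2 = 1.7782
beam 3: φ=45°, α=15°
  cosα=0.9659 sinα=0.2588 | (6,3) | tMaxX 0.5590 tMaxY 2.5114 | tΔX 1.0353 tΔY 3.8637
    t=0.5590 [x] (7,3)
    t=1.5943 [x] (8,3) — stop
  → r_3 = 1.5943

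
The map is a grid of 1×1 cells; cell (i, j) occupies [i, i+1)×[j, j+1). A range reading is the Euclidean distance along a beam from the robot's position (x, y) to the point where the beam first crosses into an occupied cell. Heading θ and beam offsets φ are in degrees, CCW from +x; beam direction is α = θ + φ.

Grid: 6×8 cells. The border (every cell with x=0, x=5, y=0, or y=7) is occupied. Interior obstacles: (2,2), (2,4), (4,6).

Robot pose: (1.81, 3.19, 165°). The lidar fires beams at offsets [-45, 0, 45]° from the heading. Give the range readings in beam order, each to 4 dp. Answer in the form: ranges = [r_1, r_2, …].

beam 1: φ=-45°, α=120°
  dir = (cos 120°, sin 120°) = (-0.5000, 0.8660); from cell (1,3)
  next x-line at t=1.6200, next y-line at t=0.9353; Δt_x=2.0000, Δt_y=1.1547
    y: enter (1,4) at t=0.9353
    x: enter (0,4) at t=1.6200 ← occupied
  → r_1 = 1.6200
beam 2: φ=0°, α=165°
  dir = (cos 165°, sin 165°) = (-0.9659, 0.2588); from cell (1,3)
  next x-line at t=0.8386, next y-line at t=3.1296; Δt_x=1.0353, Δt_y=3.8637
    x: enter (0,3) at t=0.8386 ← occupied
  → r_2 = 0.8386
beam 3: φ=45°, α=210°
  dir = (cos 210°, sin 210°) = (-0.8660, -0.5000); from cell (1,3)
  next x-line at t=0.9353, next y-line at t=0.3800; Δt_x=1.1547, Δt_y=2.0000
    y: enter (1,2) at t=0.3800
    x: enter (0,2) at t=0.9353 ← occupied
  → r_3 = 0.9353

ranges = [1.6200, 0.8386, 0.9353]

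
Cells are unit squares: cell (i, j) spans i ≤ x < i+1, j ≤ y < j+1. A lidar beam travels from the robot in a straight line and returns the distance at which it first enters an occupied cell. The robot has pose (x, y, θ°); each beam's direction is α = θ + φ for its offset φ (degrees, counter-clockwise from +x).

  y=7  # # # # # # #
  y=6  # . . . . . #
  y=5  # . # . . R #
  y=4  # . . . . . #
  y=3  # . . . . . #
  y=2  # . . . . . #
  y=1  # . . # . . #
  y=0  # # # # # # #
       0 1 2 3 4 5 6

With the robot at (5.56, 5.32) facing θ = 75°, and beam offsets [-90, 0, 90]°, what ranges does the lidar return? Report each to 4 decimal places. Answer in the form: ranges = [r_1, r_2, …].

beam 1: φ=-90°, α=345°
  d=(0.9659,-0.2588)  start (5,5)  tX=0.4555 tY=1.2364  stride 1/|dx|=1.0353 1/|dy|=3.8637
    cross x-line → (6,5), t=0.4555 (wall)
  → r_1 = 0.4555
beam 2: φ=0°, α=75°
  d=(0.2588,0.9659)  start (5,5)  tX=1.7000 tY=0.7040  stride 1/|dx|=3.8637 1/|dy|=1.0353
    cross y-line → (5,6), t=0.7040
    cross x-line → (6,6), t=1.7000 (wall)
  → r_2 = 1.7000
beam 3: φ=90°, α=165°
  d=(-0.9659,0.2588)  start (5,5)  tX=0.5798 tY=2.6273  stride 1/|dx|=1.0353 1/|dy|=3.8637
    cross x-line → (4,5), t=0.5798
    cross x-line → (3,5), t=1.6150
    cross y-line → (3,6), t=2.6273
    cross x-line → (2,6), t=2.6503
    cross x-line → (1,6), t=3.6856
    cross x-line → (0,6), t=4.7209 (wall)
  → r_3 = 4.7209

ranges = [0.4555, 1.7000, 4.7209]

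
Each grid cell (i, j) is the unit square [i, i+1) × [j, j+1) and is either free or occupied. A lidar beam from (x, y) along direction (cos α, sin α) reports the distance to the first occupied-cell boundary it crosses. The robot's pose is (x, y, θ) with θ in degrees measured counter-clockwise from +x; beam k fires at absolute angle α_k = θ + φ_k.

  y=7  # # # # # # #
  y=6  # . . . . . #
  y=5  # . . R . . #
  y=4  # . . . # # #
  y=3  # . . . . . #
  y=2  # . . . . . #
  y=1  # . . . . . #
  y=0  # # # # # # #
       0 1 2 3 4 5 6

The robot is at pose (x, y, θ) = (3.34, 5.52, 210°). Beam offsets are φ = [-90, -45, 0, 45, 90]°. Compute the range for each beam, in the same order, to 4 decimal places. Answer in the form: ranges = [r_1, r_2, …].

beam 1: φ=-90°, α=120°
  d=(-0.5000,0.8660)  start (3,5)  tX=0.6800 tY=0.5543  stride 1/|dx|=2.0000 1/|dy|=1.1547
    cross y-line → (3,6), t=0.5543
    cross x-line → (2,6), t=0.6800
    cross y-line → (2,7), t=1.7090 (wall)
  → r_1 = 1.7090
beam 2: φ=-45°, α=165°
  d=(-0.9659,0.2588)  start (3,5)  tX=0.3520 tY=1.8546  stride 1/|dx|=1.0353 1/|dy|=3.8637
    cross x-line → (2,5), t=0.3520
    cross x-line → (1,5), t=1.3873
    cross y-line → (1,6), t=1.8546
    cross x-line → (0,6), t=2.4225 (wall)
  → r_2 = 2.4225
beam 3: φ=0°, α=210°
  d=(-0.8660,-0.5000)  start (3,5)  tX=0.3926 tY=1.0400  stride 1/|dx|=1.1547 1/|dy|=2.0000
    cross x-line → (2,5), t=0.3926
    cross y-line → (2,4), t=1.0400
    cross x-line → (1,4), t=1.5473
    cross x-line → (0,4), t=2.7020 (wall)
  → r_3 = 2.7020
beam 4: φ=45°, α=255°
  d=(-0.2588,-0.9659)  start (3,5)  tX=1.3137 tY=0.5383  stride 1/|dx|=3.8637 1/|dy|=1.0353
    cross y-line → (3,4), t=0.5383
    cross x-line → (2,4), t=1.3137
    cross y-line → (2,3), t=1.5736
    cross y-line → (2,2), t=2.6089
    cross y-line → (2,1), t=3.6442
    cross y-line → (2,0), t=4.6794 (wall)
  → r_4 = 4.6794
beam 5: φ=90°, α=300°
  d=(0.5000,-0.8660)  start (3,5)  tX=1.3200 tY=0.6004  stride 1/|dx|=2.0000 1/|dy|=1.1547
    cross y-line → (3,4), t=0.6004
    cross x-line → (4,4), t=1.3200 (wall)
  → r_5 = 1.3200

ranges = [1.7090, 2.4225, 2.7020, 4.6794, 1.3200]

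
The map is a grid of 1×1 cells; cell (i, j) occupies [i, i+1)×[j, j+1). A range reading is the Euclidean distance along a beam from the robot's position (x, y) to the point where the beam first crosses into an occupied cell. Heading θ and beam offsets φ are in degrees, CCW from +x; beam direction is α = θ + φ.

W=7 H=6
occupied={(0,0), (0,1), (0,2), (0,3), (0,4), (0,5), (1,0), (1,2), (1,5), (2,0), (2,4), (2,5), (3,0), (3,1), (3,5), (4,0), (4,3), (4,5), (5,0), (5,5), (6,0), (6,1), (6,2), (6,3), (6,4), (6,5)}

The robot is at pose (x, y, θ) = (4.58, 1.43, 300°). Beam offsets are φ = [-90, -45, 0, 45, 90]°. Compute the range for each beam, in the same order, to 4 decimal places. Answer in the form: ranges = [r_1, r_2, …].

ranges = [0.6697, 0.4452, 0.4965, 1.4701, 1.6397]

beam 1: φ=-90°, α=210°
  cosα=-0.8660 sinα=-0.5000 | (4,1) | tMaxX 0.6697 tMaxY 0.8600 | tΔX 1.1547 tΔY 2.0000
    t=0.6697 [x] (3,1) — stop
  → r_1 = 0.6697
beam 2: φ=-45°, α=255°
  cosα=-0.2588 sinα=-0.9659 | (4,1) | tMaxX 2.2409 tMaxY 0.4452 | tΔX 3.8637 tΔY 1.0353
    t=0.4452 [y] (4,0) — stop
  → r_2 = 0.4452
beam 3: φ=0°, α=300°
  cosα=0.5000 sinα=-0.8660 | (4,1) | tMaxX 0.8400 tMaxY 0.4965 | tΔX 2.0000 tΔY 1.1547
    t=0.4965 [y] (4,0) — stop
  → r_3 = 0.4965
beam 4: φ=45°, α=345°
  cosα=0.9659 sinα=-0.2588 | (4,1) | tMaxX 0.4348 tMaxY 1.6614 | tΔX 1.0353 tΔY 3.8637
    t=0.4348 [x] (5,1)
    t=1.4701 [x] (6,1) — stop
  → r_4 = 1.4701
beam 5: φ=90°, α=30°
  cosα=0.8660 sinα=0.5000 | (4,1) | tMaxX 0.4850 tMaxY 1.1400 | tΔX 1.1547 tΔY 2.0000
    t=0.4850 [x] (5,1)
    t=1.1400 [y] (5,2)
    t=1.6397 [x] (6,2) — stop
  → r_5 = 1.6397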